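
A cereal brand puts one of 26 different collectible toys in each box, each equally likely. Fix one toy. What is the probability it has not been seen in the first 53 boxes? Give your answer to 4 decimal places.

0.1251

On each box the fixed toy fails to appear with probability 25/26.
P(still missing after 53) = (25/26)^53 = 0.12509.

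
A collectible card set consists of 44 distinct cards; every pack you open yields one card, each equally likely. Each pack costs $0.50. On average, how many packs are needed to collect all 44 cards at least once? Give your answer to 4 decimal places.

192.3999

After k distinct cards have appeared, the next pack gives a new one with probability (44-k)/44, so the expected wait for the (k+1)-th is 44/(44-k).
E[T] = 44/44 + 44/43 + 44/42 + ... + 44/2 + 44/1 = 44·H_{44}.
H_{44} = 4.37273, so E[T] = 192.39994.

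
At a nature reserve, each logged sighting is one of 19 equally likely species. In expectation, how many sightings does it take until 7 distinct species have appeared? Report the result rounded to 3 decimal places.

8.446

With k distinct species already seen, the next new one arrives after an expected 19/(19-k) sightings.
Sum over k = 0,...,6: E = 19/19 + 19/18 + 19/17 + ... + 19/14 + 19/13 = 8.4461.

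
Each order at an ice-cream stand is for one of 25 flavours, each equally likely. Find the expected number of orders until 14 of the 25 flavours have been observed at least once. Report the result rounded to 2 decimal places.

19.90

With k distinct flavours already seen, the next new one arrives after an expected 25/(25-k) orders.
Sum over k = 0,...,13: E = 25/25 + 25/24 + 25/23 + ... + 25/13 + 25/12 = 19.902.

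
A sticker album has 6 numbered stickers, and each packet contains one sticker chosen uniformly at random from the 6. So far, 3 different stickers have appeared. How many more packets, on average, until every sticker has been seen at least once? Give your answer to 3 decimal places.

From k distinct to k+1 distinct takes on average 6/(6-k) packets.
Sum over k = 3,...,5: E = 6/3 + 6/2 + 6/1 = 11.0000.

11.000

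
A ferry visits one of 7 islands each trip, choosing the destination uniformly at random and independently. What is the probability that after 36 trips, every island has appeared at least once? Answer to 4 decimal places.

0.9729

By inclusion–exclusion over which islands are missing,
P(all seen) = Σ_{j=0}^{7} (-1)^j C(7,j)((7-j)/7)^36
= 1.00000 - 0.02723 + 0.00012 - 0.00000 + 0.00000 - 0.00000 + 0.00000 - 0.00000
= 0.97289.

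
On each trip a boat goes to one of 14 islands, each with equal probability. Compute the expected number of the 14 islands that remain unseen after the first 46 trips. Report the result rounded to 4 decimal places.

For each island, P(unseen after 46) = (13/14)^46 = 0.03308.
By linearity of expectation, E[unseen] = 14·(13/14)^46 = 0.46306.

0.4631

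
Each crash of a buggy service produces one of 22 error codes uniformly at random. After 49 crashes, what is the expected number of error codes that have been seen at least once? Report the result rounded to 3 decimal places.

For each error code, P(seen in 49 crashes) = 1 - (21/22)^49 = 0.8977.
By linearity of expectation, E[distinct seen] = 22·(1 - (21/22)^49) = 19.7486.

19.749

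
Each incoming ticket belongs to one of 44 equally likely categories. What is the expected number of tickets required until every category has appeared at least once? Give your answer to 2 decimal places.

192.40

After k distinct categories have appeared, the next ticket gives a new one with probability (44-k)/44, so the expected wait for the (k+1)-th is 44/(44-k).
E[T] = 44/44 + 44/43 + 44/42 + ... + 44/2 + 44/1 = 44·H_{44}.
H_{44} = 4.373, so E[T] = 192.400.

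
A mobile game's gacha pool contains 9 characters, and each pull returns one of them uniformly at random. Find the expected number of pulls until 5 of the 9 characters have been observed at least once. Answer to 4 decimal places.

6.7107

With k distinct characters already seen, the next new one arrives after an expected 9/(9-k) pulls.
Sum over k = 0,...,4: E = 9/9 + 9/8 + 9/7 + 9/6 + 9/5 = 6.71071.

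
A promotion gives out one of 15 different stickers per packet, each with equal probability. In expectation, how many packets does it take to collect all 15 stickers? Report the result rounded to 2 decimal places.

The wait to go from k to k+1 distinct stickers is geometric with mean 15/(15-k).
E[T] = 15/15 + 15/14 + 15/13 + ... + 15/2 + 15/1 = 15·H_{15}.
H_{15} = 3.318, so E[T] = 49.773.

49.77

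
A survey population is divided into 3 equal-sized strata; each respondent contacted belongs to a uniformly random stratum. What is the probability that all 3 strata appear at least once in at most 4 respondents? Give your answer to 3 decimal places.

By inclusion–exclusion over which strata are missing,
P(all seen) = Σ_{j=0}^{3} (-1)^j C(3,j)((3-j)/3)^4
= 1.0000 - 0.5926 + 0.0370 - 0.0000
= 0.4444.

0.444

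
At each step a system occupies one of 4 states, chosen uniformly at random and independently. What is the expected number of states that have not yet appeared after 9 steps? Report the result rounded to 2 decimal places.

For each state, P(unseen after 9) = (3/4)^9 = 0.075.
By linearity of expectation, E[unseen] = 4·(3/4)^9 = 0.300.

0.30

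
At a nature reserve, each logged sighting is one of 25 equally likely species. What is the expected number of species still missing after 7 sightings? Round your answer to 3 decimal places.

For each species, P(unseen after 7) = (24/25)^7 = 0.7514.
By linearity of expectation, E[unseen] = 25·(24/25)^7 = 18.7862.

18.786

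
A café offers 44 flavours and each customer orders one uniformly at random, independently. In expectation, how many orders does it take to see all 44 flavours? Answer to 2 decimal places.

192.40

After k distinct flavours have appeared, the next order gives a new one with probability (44-k)/44, so the expected wait for the (k+1)-th is 44/(44-k).
E[T] = 44/44 + 44/43 + 44/42 + ... + 44/2 + 44/1 = 44·H_{44}.
H_{44} = 4.373, so E[T] = 192.400.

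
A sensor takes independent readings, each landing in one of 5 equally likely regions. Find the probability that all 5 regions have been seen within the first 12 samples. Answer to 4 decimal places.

By inclusion–exclusion over which regions are missing,
P(all seen) = Σ_{j=0}^{5} (-1)^j C(5,j)((5-j)/5)^12
= 1.00000 - 0.34360 + 0.02177 - 0.00017 + 0.00000 - 0.00000
= 0.67800.

0.6780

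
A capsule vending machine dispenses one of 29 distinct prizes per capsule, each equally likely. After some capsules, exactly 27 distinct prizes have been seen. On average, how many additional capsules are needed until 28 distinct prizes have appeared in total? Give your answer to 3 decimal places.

With k distinct prizes already seen, the next new one takes an expected 29/(29-k) capsules.
Only the k = 27 term is needed: E = 29/2 = 14.5000.

14.500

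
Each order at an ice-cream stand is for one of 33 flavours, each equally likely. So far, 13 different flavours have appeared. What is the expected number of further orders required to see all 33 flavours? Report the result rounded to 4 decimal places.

With k distinct flavours already seen, the next new one takes an expected 33/(33-k) orders.
Sum over k = 13,...,32: E = 33/20 + 33/19 + 33/18 + ... + 33/2 + 33/1 = 118.72541.

118.7254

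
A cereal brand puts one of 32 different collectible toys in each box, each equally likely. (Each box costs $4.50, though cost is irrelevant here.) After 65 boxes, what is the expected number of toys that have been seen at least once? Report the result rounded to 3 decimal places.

For each toy, P(seen in 65 boxes) = 1 - (31/32)^65 = 0.8730.
By linearity of expectation, E[distinct seen] = 32·(1 - (31/32)^65) = 27.9364.

27.936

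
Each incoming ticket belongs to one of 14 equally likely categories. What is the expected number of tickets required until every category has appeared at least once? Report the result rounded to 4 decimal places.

45.5219

Split into phases: going from k distinct to k+1 distinct takes on average 14/(14-k) tickets.
E[T] = 14/14 + 14/13 + 14/12 + ... + 14/2 + 14/1 = 14·H_{14}.
H_{14} = 3.25156, so E[T] = 45.52187.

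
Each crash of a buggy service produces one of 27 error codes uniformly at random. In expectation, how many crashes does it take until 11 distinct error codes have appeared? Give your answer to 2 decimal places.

13.79

With k distinct error codes already seen, the next new one arrives after an expected 27/(27-k) crashes.
Sum over k = 0,...,10: E = 27/27 + 27/26 + 27/25 + ... + 27/18 + 27/17 = 13.790.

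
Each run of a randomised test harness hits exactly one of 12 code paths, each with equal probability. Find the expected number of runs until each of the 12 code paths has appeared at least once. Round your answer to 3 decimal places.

37.239

The wait to go from k to k+1 distinct code paths is geometric with mean 12/(12-k).
E[T] = 12/12 + 12/11 + 12/10 + ... + 12/2 + 12/1 = 12·H_{12}.
H_{12} = 3.1032, so E[T] = 37.2385.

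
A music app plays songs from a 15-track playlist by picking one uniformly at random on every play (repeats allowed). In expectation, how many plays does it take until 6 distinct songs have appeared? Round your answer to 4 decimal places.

Going from k to k+1 distinct takes a geometric number of plays with mean 15/(15-k).
Sum over k = 0,...,5: E = 15/15 + 15/14 + 15/13 + 15/12 + 15/11 + 15/10 = 7.33891.

7.3389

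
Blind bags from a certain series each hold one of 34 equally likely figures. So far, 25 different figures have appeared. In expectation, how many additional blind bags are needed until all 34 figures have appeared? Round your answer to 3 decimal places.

The wait to go from k to k+1 distinct figures is geometric with mean 34/(34-k).
Sum over k = 25,...,33: E = 34/9 + 34/8 + 34/7 + ... + 34/2 + 34/1 = 96.1849.

96.185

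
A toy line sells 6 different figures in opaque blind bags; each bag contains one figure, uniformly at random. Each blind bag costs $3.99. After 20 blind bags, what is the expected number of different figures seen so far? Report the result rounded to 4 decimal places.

For each figure, P(seen in 20 blind bags) = 1 - (5/6)^20 = 0.97392.
By linearity of expectation, E[distinct seen] = 6·(1 - (5/6)^20) = 5.84350.

5.8435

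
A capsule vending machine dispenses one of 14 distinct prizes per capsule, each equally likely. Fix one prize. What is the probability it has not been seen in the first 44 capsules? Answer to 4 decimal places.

0.0384

On each capsule the fixed prize fails to appear with probability 13/14.
P(still missing after 44) = (13/14)^44 = 0.03836.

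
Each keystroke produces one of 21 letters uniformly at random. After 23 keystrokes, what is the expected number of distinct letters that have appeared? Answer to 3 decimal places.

For each letter, P(seen in 23 keystrokes) = 1 - (20/21)^23 = 0.6744.
By linearity of expectation, E[distinct seen] = 21·(1 - (20/21)^23) = 14.1630.

14.163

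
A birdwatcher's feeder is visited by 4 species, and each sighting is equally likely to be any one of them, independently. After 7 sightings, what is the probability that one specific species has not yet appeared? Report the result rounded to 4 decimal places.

On each sighting the fixed species fails to appear with probability 3/4.
P(still missing after 7) = (3/4)^7 = 0.13348.

0.1335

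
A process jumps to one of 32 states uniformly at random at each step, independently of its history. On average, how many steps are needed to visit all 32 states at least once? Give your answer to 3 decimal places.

129.872

After k distinct states have appeared, the next step gives a new one with probability (32-k)/32, so the expected wait for the (k+1)-th is 32/(32-k).
E[T] = 32/32 + 32/31 + 32/30 + ... + 32/2 + 32/1 = 32·H_{32}.
H_{32} = 4.0585, so E[T] = 129.8718.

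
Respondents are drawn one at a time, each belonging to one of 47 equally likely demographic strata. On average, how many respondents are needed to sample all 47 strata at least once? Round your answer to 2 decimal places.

After k distinct strata have appeared, the next respondent gives a new one with probability (47-k)/47, so the expected wait for the (k+1)-th is 47/(47-k).
E[T] = 47/47 + 47/46 + 47/45 + ... + 47/2 + 47/1 = 47·H_{47}.
H_{47} = 4.438, so E[T] = 208.584.

208.58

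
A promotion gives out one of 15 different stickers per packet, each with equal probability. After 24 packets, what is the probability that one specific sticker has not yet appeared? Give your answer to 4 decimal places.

On each packet the fixed sticker fails to appear with probability 14/15.
P(still missing after 24) = (14/15)^24 = 0.19093.

0.1909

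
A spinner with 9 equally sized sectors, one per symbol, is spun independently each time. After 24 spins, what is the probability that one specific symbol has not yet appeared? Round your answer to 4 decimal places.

On each spin the fixed symbol fails to appear with probability 8/9.
P(still missing after 24) = (8/9)^24 = 0.05920.

0.0592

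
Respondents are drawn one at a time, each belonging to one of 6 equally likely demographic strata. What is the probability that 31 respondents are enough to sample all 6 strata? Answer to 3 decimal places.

By inclusion–exclusion over which strata are missing,
P(all seen) = Σ_{j=0}^{6} (-1)^j C(6,j)((6-j)/6)^31
= 1.0000 - 0.0211 + 0.0001 - 0.0000 + 0.0000 - 0.0000 + 0.0000
= 0.9790.

0.979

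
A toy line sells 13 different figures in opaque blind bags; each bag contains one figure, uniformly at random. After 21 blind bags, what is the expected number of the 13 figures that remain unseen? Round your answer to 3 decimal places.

For each figure, P(unseen after 21) = (12/13)^21 = 0.1862.
By linearity of expectation, E[unseen] = 13·(12/13)^21 = 2.4207.

2.421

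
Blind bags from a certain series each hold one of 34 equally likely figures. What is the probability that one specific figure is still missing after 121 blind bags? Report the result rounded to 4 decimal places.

Each blind bag misses the fixed figure with probability (34-1)/34 = 33/34, independently.
P(still missing after 121) = (33/34)^121 = 0.02699.

0.0270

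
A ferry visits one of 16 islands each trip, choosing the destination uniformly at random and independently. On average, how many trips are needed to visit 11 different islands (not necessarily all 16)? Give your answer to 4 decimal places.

17.5583

With k distinct islands already seen, the next new one arrives after an expected 16/(16-k) trips.
Sum over k = 0,...,10: E = 16/16 + 16/15 + 16/14 + ... + 16/7 + 16/6 = 17.55833.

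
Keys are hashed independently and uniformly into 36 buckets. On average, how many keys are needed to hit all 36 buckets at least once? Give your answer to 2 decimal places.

150.28

The wait to go from k to k+1 distinct buckets is geometric with mean 36/(36-k).
E[T] = 36/36 + 36/35 + 36/34 + ... + 36/2 + 36/1 = 36·H_{36}.
H_{36} = 4.175, so E[T] = 150.284.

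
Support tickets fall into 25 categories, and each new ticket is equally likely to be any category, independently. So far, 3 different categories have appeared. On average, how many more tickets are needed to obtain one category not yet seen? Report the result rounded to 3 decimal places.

The number of tickets until the next new category is geometric with success probability 22/25, so its mean is 25/22.
E = 25/22 = 1.1364.

1.136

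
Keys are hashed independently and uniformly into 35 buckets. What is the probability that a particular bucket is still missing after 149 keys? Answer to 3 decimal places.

On each key the fixed bucket fails to appear with probability 34/35.
P(still missing after 149) = (34/35)^149 = 0.0133.

0.013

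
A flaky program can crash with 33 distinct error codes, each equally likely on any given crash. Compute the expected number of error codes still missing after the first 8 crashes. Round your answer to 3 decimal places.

For each error code, P(unseen after 8) = (32/33)^8 = 0.7818.
By linearity of expectation, E[unseen] = 33·(32/33)^8 = 25.7990.

25.799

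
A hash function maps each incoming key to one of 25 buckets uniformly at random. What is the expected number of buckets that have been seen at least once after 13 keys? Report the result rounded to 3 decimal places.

10.295

For each bucket, P(seen in 13 keys) = 1 - (24/25)^13 = 0.4118.
By linearity of expectation, E[distinct seen] = 25·(1 - (24/25)^13) = 10.2950.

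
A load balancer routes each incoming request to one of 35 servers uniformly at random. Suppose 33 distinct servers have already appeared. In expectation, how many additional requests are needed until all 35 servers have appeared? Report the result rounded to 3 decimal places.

The wait to go from k to k+1 distinct servers is geometric with mean 35/(35-k).
Sum over k = 33,...,34: E = 35/2 + 35/1 = 52.5000.

52.500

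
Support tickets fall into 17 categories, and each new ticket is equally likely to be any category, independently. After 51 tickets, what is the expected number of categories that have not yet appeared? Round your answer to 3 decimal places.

0.772

For each category, P(unseen after 51) = (16/17)^51 = 0.0454.
By linearity of expectation, E[unseen] = 17·(16/17)^51 = 0.7721.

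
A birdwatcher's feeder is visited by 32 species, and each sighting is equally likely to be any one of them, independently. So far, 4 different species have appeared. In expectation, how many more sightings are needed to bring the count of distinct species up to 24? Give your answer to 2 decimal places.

The wait to go from k to k+1 distinct species is geometric with mean 32/(32-k).
Sum over k = 4,...,23: E = 32/28 + 32/27 + 32/26 + ... + 32/10 + 32/9 = 38.698.

38.70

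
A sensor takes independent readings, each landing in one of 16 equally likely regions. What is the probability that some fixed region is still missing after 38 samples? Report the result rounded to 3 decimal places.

0.086

Each sample misses the fixed region with probability (16-1)/16 = 15/16, independently.
P(still missing after 38) = (15/16)^38 = 0.0861.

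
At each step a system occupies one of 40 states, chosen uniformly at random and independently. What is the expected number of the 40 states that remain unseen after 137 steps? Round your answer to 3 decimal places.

For each state, P(unseen after 137) = (39/40)^137 = 0.0312.
By linearity of expectation, E[unseen] = 40·(39/40)^137 = 1.2465.

1.247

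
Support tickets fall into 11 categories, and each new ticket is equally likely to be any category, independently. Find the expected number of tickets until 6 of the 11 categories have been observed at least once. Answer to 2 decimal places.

With k distinct categories already seen, the next new one arrives after an expected 11/(11-k) tickets.
Sum over k = 0,...,5: E = 11/11 + 11/10 + 11/9 + 11/8 + 11/7 + 11/6 = 8.102.

8.10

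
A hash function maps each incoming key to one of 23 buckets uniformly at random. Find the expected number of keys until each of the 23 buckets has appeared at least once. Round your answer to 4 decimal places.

The wait to go from k to k+1 distinct buckets is geometric with mean 23/(23-k).
E[T] = 23/23 + 23/22 + 23/21 + ... + 23/2 + 23/1 = 23·H_{23}.
H_{23} = 3.73429, so E[T] = 85.88870.

85.8887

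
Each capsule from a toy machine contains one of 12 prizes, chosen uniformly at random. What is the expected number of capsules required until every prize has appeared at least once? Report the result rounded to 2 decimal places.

37.24

Split into phases: going from k distinct to k+1 distinct takes on average 12/(12-k) capsules.
E[T] = 12/12 + 12/11 + 12/10 + ... + 12/2 + 12/1 = 12·H_{12}.
H_{12} = 3.103, so E[T] = 37.239.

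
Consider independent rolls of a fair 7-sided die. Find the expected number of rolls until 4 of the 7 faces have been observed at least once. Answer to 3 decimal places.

With k distinct faces already seen, the next new one arrives after an expected 7/(7-k) rolls.
Sum over k = 0,...,3: E = 7/7 + 7/6 + 7/5 + 7/4 = 5.3167.

5.317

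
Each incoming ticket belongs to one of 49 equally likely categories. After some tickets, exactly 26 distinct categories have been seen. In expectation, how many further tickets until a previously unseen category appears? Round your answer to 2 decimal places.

The number of tickets until the next new category is geometric with success probability 23/49, so its mean is 49/23.
E = 49/23 = 2.130.

2.13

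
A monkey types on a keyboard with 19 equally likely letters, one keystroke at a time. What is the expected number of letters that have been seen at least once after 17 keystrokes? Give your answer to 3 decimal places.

For each letter, P(seen in 17 keystrokes) = 1 - (18/19)^17 = 0.6011.
By linearity of expectation, E[distinct seen] = 19·(1 - (18/19)^17) = 11.4216.

11.422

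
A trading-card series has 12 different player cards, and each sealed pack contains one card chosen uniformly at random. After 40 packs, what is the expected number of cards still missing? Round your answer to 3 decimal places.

0.370

For each card, P(unseen after 40) = (11/12)^40 = 0.0308.
By linearity of expectation, E[unseen] = 12·(11/12)^40 = 0.3695.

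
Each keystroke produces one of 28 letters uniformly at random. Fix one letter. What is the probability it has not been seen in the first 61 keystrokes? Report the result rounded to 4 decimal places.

0.1088

On each keystroke the fixed letter fails to appear with probability 27/28.
P(still missing after 61) = (27/28)^61 = 0.10878.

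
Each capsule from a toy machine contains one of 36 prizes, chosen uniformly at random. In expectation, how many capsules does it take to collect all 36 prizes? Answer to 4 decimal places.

150.2841

Split into phases: going from k distinct to k+1 distinct takes on average 36/(36-k) capsules.
E[T] = 36/36 + 36/35 + 36/34 + ... + 36/2 + 36/1 = 36·H_{36}.
H_{36} = 4.17456, so E[T] = 150.28413.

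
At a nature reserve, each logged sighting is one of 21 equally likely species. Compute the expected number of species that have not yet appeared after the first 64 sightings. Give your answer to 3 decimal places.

0.925

For each species, P(unseen after 64) = (20/21)^64 = 0.0440.
By linearity of expectation, E[unseen] = 21·(20/21)^64 = 0.9249.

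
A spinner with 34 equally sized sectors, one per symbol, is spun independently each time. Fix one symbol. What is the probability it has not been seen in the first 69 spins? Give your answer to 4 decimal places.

Each spin misses the fixed symbol with probability (34-1)/34 = 33/34, independently.
P(still missing after 69) = (33/34)^69 = 0.12747.

0.1275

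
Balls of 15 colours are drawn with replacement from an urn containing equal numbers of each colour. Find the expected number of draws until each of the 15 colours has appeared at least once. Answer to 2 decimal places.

Split into phases: going from k distinct to k+1 distinct takes on average 15/(15-k) draws.
E[T] = 15/15 + 15/14 + 15/13 + ... + 15/2 + 15/1 = 15·H_{15}.
H_{15} = 3.318, so E[T] = 49.773.

49.77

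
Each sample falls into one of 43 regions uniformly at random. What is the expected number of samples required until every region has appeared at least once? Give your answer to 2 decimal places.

After k distinct regions have appeared, the next sample gives a new one with probability (43-k)/43, so the expected wait for the (k+1)-th is 43/(43-k).
E[T] = 43/43 + 43/42 + 43/41 + ... + 43/2 + 43/1 = 43·H_{43}.
H_{43} = 4.350, so E[T] = 187.050.

187.05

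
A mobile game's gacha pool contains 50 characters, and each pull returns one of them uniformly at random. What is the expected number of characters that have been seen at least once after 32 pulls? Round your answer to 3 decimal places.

23.806

For each character, P(seen in 32 pulls) = 1 - (49/50)^32 = 0.4761.
By linearity of expectation, E[distinct seen] = 50·(1 - (49/50)^32) = 23.8058.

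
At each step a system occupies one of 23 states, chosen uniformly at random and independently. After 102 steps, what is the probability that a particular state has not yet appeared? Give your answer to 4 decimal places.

0.0107

Each step misses the fixed state with probability (23-1)/23 = 22/23, independently.
P(still missing after 102) = (22/23)^102 = 0.01074.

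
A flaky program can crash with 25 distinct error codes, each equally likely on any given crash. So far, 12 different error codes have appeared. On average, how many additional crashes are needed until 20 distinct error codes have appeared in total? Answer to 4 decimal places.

With k distinct error codes already seen, the next new one takes an expected 25/(25-k) crashes.
Sum over k = 12,...,19: E = 25/13 + 25/12 + 25/11 + ... + 25/7 + 25/6 = 22.42001.

22.4200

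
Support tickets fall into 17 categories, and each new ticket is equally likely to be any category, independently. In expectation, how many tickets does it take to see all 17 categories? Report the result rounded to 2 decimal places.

58.47

After k distinct categories have appeared, the next ticket gives a new one with probability (17-k)/17, so the expected wait for the (k+1)-th is 17/(17-k).
E[T] = 17/17 + 17/16 + 17/15 + ... + 17/2 + 17/1 = 17·H_{17}.
H_{17} = 3.440, so E[T] = 58.472.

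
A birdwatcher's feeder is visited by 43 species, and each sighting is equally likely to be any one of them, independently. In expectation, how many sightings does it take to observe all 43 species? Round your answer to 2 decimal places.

The wait to go from k to k+1 distinct species is geometric with mean 43/(43-k).
E[T] = 43/43 + 43/42 + 43/41 + ... + 43/2 + 43/1 = 43·H_{43}.
H_{43} = 4.350, so E[T] = 187.050.

187.05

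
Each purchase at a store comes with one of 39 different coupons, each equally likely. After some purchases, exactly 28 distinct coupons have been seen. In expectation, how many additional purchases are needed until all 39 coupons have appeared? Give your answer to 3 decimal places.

With k distinct coupons already seen, the next new one takes an expected 39/(39-k) purchases.
Sum over k = 28,...,38: E = 39/11 + 39/10 + 39/9 + ... + 39/2 + 39/1 = 117.7752.

117.775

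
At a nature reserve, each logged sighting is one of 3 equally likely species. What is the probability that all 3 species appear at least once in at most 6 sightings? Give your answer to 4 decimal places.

Let A_i be the event that species i is missing after 6 sightings. By inclusion–exclusion on the A_i,
P(all seen) = Σ_{j=0}^{3} (-1)^j C(3,j)((3-j)/3)^6
= 1.00000 - 0.26337 + 0.00412 - 0.00000
= 0.74074.

0.7407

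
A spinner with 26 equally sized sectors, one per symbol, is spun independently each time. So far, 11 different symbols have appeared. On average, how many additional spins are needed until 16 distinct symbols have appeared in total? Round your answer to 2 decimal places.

10.12

With k distinct symbols already seen, the next new one takes an expected 26/(26-k) spins.
Sum over k = 11,...,15: E = 26/15 + 26/14 + 26/13 + 26/12 + 26/11 = 10.121.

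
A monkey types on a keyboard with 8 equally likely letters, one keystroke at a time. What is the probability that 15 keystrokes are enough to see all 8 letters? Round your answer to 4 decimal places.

0.2482

By inclusion–exclusion over which letters are missing,
P(all seen) = Σ_{j=0}^{8} (-1)^j C(8,j)((8-j)/8)^15
= 1.00000 - 1.07947 + 0.37418 - 0.04857 + 0.00214 - 0.00002 + 0.00000 - 0.00000 + 0.00000
= 0.24825.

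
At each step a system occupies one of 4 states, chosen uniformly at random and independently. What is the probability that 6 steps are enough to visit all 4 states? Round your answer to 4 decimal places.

By inclusion–exclusion over which states are missing,
P(all seen) = Σ_{j=0}^{4} (-1)^j C(4,j)((4-j)/4)^6
= 1.00000 - 0.71191 + 0.09375 - 0.00098 + 0.00000
= 0.38086.

0.3809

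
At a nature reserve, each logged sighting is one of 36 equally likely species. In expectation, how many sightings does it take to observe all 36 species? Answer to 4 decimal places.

150.2841

After k distinct species have appeared, the next sighting gives a new one with probability (36-k)/36, so the expected wait for the (k+1)-th is 36/(36-k).
E[T] = 36/36 + 36/35 + 36/34 + ... + 36/2 + 36/1 = 36·H_{36}.
H_{36} = 4.17456, so E[T] = 150.28413.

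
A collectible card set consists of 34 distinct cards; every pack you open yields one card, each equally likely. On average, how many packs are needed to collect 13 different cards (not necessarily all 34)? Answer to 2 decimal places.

With k distinct cards already seen, the next new one arrives after an expected 34/(34-k) packs.
Sum over k = 0,...,12: E = 34/34 + 34/33 + 34/32 + ... + 34/23 + 34/22 = 16.077.

16.08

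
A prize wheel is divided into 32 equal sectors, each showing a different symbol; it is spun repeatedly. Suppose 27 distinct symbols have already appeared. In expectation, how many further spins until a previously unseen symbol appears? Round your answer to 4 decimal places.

The number of spins until the next new symbol is geometric with success probability 5/32, so its mean is 32/5.
E = 32/5 = 6.40000.

6.4000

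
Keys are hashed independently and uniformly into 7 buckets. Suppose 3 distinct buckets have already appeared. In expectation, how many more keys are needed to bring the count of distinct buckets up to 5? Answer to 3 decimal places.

4.083

From k distinct to k+1 distinct takes on average 7/(7-k) keys.
Sum over k = 3,...,4: E = 7/4 + 7/3 = 4.0833.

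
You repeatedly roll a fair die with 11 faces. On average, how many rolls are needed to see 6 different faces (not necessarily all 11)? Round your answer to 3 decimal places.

With k distinct faces already seen, the next new one arrives after an expected 11/(11-k) rolls.
Sum over k = 0,...,5: E = 11/11 + 11/10 + 11/9 + 11/8 + 11/7 + 11/6 = 8.1020.

8.102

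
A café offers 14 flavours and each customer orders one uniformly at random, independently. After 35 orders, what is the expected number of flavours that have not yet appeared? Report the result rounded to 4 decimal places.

1.0463

For each flavour, P(unseen after 35) = (13/14)^35 = 0.07474.
By linearity of expectation, E[unseen] = 14·(13/14)^35 = 1.04632.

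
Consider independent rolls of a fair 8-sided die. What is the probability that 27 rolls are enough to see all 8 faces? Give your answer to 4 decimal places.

By inclusion–exclusion over which faces are missing,
P(all seen) = Σ_{j=0}^{8} (-1)^j C(8,j)((8-j)/8)^27
= 1.00000 - 0.21742 + 0.01185 - 0.00017 + 0.00000 - 0.00000 + 0.00000 - 0.00000 + 0.00000
= 0.79426.

0.7943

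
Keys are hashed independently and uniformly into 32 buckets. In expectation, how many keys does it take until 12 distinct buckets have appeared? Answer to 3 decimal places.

With k distinct buckets already seen, the next new one arrives after an expected 32/(32-k) keys.
Sum over k = 0,...,11: E = 32/32 + 32/31 + 32/30 + ... + 32/22 + 32/21 = 14.7442.

14.744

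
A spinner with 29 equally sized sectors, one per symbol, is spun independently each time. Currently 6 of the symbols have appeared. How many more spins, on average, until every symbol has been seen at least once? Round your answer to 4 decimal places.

With k distinct symbols already seen, the next new one takes an expected 29/(29-k) spins.
Sum over k = 6,...,28: E = 29/23 + 29/22 + 29/21 + ... + 29/2 + 29/1 = 108.29445.

108.2945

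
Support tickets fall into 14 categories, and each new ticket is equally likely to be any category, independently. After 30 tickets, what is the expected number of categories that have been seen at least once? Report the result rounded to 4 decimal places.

For each category, P(seen in 30 tickets) = 1 - (13/14)^30 = 0.89174.
By linearity of expectation, E[distinct seen] = 14·(1 - (13/14)^30) = 12.48439.

12.4844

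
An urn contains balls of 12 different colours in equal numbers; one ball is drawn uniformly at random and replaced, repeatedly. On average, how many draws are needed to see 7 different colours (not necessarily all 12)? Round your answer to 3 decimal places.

Going from k to k+1 distinct takes a geometric number of draws with mean 12/(12-k).
Sum over k = 0,...,6: E = 12/12 + 12/11 + 12/10 + ... + 12/7 + 12/6 = 9.8385.

9.839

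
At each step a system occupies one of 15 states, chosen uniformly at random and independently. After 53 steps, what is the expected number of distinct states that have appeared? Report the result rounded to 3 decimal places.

14.613

For each state, P(seen in 53 steps) = 1 - (14/15)^53 = 0.9742.
By linearity of expectation, E[distinct seen] = 15·(1 - (14/15)^53) = 14.6127.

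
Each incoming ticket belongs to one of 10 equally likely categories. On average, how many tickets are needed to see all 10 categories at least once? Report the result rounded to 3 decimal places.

After k distinct categories have appeared, the next ticket gives a new one with probability (10-k)/10, so the expected wait for the (k+1)-th is 10/(10-k).
E[T] = 10/10 + 10/9 + 10/8 + ... + 10/2 + 10/1 = 10·H_{10}.
H_{10} = 2.9290, so E[T] = 29.2897.

29.290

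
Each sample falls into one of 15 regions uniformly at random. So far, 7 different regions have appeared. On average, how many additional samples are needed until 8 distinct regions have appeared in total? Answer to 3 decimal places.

1.875

From k distinct to k+1 distinct takes on average 15/(15-k) samples.
Only the k = 7 term is needed: E = 15/8 = 1.8750.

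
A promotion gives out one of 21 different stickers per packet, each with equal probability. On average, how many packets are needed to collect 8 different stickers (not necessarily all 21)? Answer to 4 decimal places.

Going from k to k+1 distinct takes a geometric number of packets with mean 21/(21-k).
Sum over k = 0,...,7: E = 21/21 + 21/20 + 21/19 + ... + 21/15 + 21/14 = 9.76972.

9.7697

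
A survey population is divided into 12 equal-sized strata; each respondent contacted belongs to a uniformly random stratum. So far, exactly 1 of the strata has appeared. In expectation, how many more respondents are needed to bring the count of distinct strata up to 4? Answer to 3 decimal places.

The wait to go from k to k+1 distinct strata is geometric with mean 12/(12-k).
Sum over k = 1,...,3: E = 12/11 + 12/10 + 12/9 = 3.6242.

3.624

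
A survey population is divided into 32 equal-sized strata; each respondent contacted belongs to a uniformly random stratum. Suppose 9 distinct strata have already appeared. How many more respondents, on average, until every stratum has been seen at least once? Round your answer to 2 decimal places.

From k distinct to k+1 distinct takes on average 32/(32-k) respondents.
Sum over k = 9,...,31: E = 32/23 + 32/22 + 32/21 + ... + 32/2 + 32/1 = 119.497.

119.50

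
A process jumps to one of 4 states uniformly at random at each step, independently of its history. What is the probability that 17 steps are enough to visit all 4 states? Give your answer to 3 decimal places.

0.970

Let A_i be the event that state i is missing after 17 steps. By inclusion–exclusion on the A_i,
P(all seen) = Σ_{j=0}^{4} (-1)^j C(4,j)((4-j)/4)^17
= 1.0000 - 0.0301 + 0.0000 - 0.0000 + 0.0000
= 0.9700.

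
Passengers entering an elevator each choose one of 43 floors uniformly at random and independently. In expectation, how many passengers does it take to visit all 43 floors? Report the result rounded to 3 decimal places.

187.050

Split into phases: going from k distinct to k+1 distinct takes on average 43/(43-k) passengers.
E[T] = 43/43 + 43/42 + 43/41 + ... + 43/2 + 43/1 = 43·H_{43}.
H_{43} = 4.3500, so E[T] = 187.0499.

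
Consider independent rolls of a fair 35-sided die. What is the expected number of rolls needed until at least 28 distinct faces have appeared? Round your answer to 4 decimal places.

Going from k to k+1 distinct takes a geometric number of rolls with mean 35/(35-k).
Sum over k = 0,...,27: E = 35/35 + 35/34 + 35/33 + ... + 35/9 + 35/8 = 54.38735.

54.3873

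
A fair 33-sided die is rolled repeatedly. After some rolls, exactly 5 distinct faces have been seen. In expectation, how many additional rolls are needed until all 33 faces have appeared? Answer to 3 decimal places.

129.597

From k distinct to k+1 distinct takes on average 33/(33-k) rolls.
Sum over k = 5,...,32: E = 33/28 + 33/27 + 33/26 + ... + 33/2 + 33/1 = 129.5966.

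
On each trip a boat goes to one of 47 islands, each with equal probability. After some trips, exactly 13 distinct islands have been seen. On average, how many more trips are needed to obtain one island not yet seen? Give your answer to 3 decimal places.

Each trip yields a new island with probability (47-13)/47 = 34/47, so the wait is geometric with mean 47/34.
E = 47/34 = 1.3824.

1.382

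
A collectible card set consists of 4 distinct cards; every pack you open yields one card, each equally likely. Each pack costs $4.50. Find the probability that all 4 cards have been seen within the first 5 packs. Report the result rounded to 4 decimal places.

0.2344

By inclusion–exclusion over which cards are missing,
P(all seen) = Σ_{j=0}^{4} (-1)^j C(4,j)((4-j)/4)^5
= 1.00000 - 0.94922 + 0.18750 - 0.00391 + 0.00000
= 0.23438.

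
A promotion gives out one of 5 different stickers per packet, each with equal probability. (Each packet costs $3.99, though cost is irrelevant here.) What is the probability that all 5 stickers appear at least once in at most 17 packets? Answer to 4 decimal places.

0.8891

By inclusion–exclusion over which stickers are missing,
P(all seen) = Σ_{j=0}^{5} (-1)^j C(5,j)((5-j)/5)^17
= 1.00000 - 0.11259 + 0.00169 - 0.00000 + 0.00000 - 0.00000
= 0.88910.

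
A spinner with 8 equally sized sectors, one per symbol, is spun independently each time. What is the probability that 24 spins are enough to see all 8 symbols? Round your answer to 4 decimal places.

0.7028

By inclusion–exclusion over which symbols are missing,
P(all seen) = Σ_{j=0}^{8} (-1)^j C(8,j)((8-j)/8)^24
= 1.00000 - 0.32455 + 0.02809 - 0.00071 + 0.00000 - 0.00000 + 0.00000 - 0.00000 + 0.00000
= 0.70284.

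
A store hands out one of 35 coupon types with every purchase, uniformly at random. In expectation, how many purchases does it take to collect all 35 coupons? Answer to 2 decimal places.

145.14

The wait to go from k to k+1 distinct coupons is geometric with mean 35/(35-k).
E[T] = 35/35 + 35/34 + 35/33 + ... + 35/2 + 35/1 = 35·H_{35}.
H_{35} = 4.147, so E[T] = 145.137.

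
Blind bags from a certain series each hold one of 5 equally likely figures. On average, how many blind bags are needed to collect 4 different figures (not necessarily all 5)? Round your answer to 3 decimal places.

With k distinct figures already seen, the next new one arrives after an expected 5/(5-k) blind bags.
Sum over k = 0,...,3: E = 5/5 + 5/4 + 5/3 + 5/2 = 6.4167.

6.417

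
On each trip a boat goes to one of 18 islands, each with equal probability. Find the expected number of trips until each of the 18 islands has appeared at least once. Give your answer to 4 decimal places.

Split into phases: going from k distinct to k+1 distinct takes on average 18/(18-k) trips.
E[T] = 18/18 + 18/17 + 18/16 + ... + 18/2 + 18/1 = 18·H_{18}.
H_{18} = 3.49511, so E[T] = 62.91195.

62.9119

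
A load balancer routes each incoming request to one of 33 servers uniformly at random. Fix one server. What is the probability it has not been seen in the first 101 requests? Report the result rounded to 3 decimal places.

0.045

Each request misses the fixed server with probability (33-1)/33 = 32/33, independently.
P(still missing after 101) = (32/33)^101 = 0.0447.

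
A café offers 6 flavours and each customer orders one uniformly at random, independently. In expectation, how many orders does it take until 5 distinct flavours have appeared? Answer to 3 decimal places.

Going from k to k+1 distinct takes a geometric number of orders with mean 6/(6-k).
Sum over k = 0,...,4: E = 6/6 + 6/5 + 6/4 + 6/3 + 6/2 = 8.7000.

8.700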